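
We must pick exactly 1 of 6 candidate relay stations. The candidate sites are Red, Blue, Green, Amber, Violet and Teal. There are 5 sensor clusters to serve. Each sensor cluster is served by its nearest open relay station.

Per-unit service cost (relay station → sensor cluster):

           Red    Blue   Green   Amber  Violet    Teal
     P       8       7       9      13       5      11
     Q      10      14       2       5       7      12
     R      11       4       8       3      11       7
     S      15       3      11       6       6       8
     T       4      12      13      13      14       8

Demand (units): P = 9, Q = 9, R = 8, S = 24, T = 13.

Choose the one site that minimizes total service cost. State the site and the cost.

With exactly 1 open, each sensor cluster uses its cheapest among the chosen.
{Blue}: P→Blue 7·9=63, Q→Blue 14·9=126, R→Blue 4·8=32, S→Blue 3·24=72, T→Blue 12·13=156. Service cost 449.
{Amber}: service cost 499
{Violet}: service cost 522
Among all 6 size-1 choices, {Blue} is lowest.

Choose Blue only; total service cost 449.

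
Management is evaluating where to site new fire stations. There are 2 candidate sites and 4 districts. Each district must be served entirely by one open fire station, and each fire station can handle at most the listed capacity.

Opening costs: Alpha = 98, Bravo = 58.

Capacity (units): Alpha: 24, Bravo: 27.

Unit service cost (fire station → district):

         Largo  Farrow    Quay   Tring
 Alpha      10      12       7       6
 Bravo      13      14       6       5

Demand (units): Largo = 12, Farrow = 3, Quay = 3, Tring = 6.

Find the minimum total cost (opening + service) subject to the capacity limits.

Open {Bravo}: Largo→Bravo 13·12=156, Farrow→Bravo 14·3=42, Quay→Bravo 6·3=18, Tring→Bravo 5·6=30.
Loads: Bravo carries 24/27. Service 246; fixed 58; total 304.
Next best feasible plan costs 311.

Minimum total cost: 304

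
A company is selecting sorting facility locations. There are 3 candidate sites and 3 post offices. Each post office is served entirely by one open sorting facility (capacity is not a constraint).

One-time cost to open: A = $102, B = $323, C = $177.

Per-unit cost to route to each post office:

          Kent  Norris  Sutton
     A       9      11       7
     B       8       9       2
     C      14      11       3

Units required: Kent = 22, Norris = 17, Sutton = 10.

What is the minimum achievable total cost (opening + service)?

For any fixed open set, each post office goes to its cheapest open site; total = fixed + service.
{A}: Kent→A 9·22=198, Norris→A 11·17=187, Sutton→A 7·10=70. Service 455; fixed 102; total 557.
{B}: Kent→B 8·22=176, Norris→B 9·17=153, Sutton→B 2·10=20. Service 349; fixed 323; total 672.
{A, C}: Kent→A 9·22=198, Norris→A 11·17=187, Sutton→C 3·10=30. Service 415; fixed 279; total 694.
{A, B, C}: service 349 + fixed 602 = 951
(All 7 nonempty subsets were checked; A only is lowest.)

Minimum total cost: 557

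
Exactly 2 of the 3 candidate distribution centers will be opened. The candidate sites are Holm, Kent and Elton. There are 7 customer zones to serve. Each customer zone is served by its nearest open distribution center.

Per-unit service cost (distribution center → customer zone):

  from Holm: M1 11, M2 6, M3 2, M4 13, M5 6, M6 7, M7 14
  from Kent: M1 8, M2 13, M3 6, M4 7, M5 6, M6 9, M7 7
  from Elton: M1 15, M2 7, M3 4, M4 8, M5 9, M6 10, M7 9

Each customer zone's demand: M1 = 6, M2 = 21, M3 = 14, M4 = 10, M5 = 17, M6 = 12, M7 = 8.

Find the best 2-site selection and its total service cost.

With exactly 2 open, each customer zone uses its cheapest among the chosen.
{Holm, Kent}: M1→Kent 8·6=48, M2→Holm 6·21=126, M3→Holm 2·14=28, M4→Kent 7·10=70, M5→Holm 6·17=102, M6→Holm 7·12=84, M7→Kent 7·8=56. Service cost 514.
{Holm, Elton}: service cost 558
{Kent, Elton}: service cost 587
Among all 3 size-2 choices, {Holm, Kent} is lowest.

Choose Holm and Kent; total service cost 514.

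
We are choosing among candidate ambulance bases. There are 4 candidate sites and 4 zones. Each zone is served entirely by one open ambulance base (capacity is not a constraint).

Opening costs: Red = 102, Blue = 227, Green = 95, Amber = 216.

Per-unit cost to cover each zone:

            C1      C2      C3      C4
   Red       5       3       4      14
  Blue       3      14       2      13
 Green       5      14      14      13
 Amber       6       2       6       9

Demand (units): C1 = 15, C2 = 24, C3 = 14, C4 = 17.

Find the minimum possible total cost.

Minimum total cost: 543

For any fixed open set, each zone goes to its cheapest open site; total = fixed + service.
{Red}: C1→Red 5·15=75, C2→Red 3·24=72, C3→Red 4·14=56, C4→Red 14·17=238. Service 441; fixed 102; total 543.
{Amber}: C1→Amber 6·15=90, C2→Amber 2·24=48, C3→Amber 6·14=84, C4→Amber 9·17=153. Service 375; fixed 216; total 591.
{Red, Green}: service 424 + fixed 197 = 621
{Red, Blue, Green, Amber}: C1→Blue 3·15=45, C2→Amber 2·24=48, C3→Blue 2·14=28, C4→Amber 9·17=153. Service 274; fixed 640; total 914.
(All 15 nonempty subsets were checked; Red only is lowest.)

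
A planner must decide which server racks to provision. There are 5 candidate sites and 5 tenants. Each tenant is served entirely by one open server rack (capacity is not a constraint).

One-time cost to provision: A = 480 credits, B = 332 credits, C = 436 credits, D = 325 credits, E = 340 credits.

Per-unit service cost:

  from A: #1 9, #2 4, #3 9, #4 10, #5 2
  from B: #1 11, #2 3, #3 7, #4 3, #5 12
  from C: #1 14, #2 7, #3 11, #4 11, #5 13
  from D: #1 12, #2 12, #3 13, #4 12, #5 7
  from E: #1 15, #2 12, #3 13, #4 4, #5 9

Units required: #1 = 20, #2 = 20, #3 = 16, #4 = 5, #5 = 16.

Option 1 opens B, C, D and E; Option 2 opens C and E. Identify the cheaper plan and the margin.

Option 1: {B, C, D, E}: #1→B 11·20=220, #2→B 3·20=60, #3→B 7·16=112, #4→B 3·5=15, #5→D 7·16=112. Service 519; fixed 1433; total 1952.
Option 2: {C, E}: #1→C 14·20=280, #2→C 7·20=140, #3→C 11·16=176, #4→E 4·5=20, #5→E 9·16=144. Service 760; fixed 776; total 1536.
Difference: |1952 − 1536| = 416.

Option 2 is cheaper by 416.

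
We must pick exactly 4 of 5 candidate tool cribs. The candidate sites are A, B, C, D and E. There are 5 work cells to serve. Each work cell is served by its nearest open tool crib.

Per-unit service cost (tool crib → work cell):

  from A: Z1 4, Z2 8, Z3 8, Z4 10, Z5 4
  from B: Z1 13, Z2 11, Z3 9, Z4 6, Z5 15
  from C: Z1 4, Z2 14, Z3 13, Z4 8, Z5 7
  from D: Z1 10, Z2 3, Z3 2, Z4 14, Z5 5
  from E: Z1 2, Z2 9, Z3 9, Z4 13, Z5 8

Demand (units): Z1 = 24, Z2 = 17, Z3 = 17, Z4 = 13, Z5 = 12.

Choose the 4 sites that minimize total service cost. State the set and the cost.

Choose A, B, D and E; total service cost 259.

With exactly 4 open, each work cell uses its cheapest among the chosen.
{A, B, D, E}: Z1→E 2·24=48, Z2→D 3·17=51, Z3→D 2·17=34, Z4→B 6·13=78, Z5→A 4·12=48. Service cost 259.
{B, C, D, E}: service cost 271
{A, C, D, E}: service cost 285
Among all 5 size-4 choices, {A, B, D, E} is lowest.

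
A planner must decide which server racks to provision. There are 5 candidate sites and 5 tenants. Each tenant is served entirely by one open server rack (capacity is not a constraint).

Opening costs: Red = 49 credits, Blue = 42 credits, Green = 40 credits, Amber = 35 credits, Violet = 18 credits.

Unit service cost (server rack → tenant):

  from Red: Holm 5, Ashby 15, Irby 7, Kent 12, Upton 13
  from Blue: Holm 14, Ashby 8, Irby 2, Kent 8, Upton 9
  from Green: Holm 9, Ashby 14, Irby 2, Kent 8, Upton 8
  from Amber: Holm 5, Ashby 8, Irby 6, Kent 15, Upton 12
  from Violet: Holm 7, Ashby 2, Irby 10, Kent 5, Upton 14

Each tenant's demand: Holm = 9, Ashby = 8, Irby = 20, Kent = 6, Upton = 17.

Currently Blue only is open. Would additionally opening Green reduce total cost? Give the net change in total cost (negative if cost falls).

Yes — net change −22 (cost falls by 22).

Current service cost with {Blue}: 431.
Adding Green: each tenant re-picks its cheapest; new service cost 369, saving 62.
Extra fixed cost: 40. Net change = 40 − 62 = -22.
(Totals: 473 → 451.)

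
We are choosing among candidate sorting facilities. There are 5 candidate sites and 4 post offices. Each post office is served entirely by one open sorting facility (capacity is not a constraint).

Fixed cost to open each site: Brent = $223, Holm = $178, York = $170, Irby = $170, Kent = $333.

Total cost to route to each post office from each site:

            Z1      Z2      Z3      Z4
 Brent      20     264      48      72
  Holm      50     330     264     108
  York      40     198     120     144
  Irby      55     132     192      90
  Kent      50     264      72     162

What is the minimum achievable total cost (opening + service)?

Minimum total cost: 627

For any fixed open set, each post office goes to its cheapest open site; total = fixed + service.
{Brent}: Z1→Brent 20, Z2→Brent 264, Z3→Brent 48, Z4→Brent 72. Service 404; fixed 223; total 627.
{Irby}: Z1→Irby 55, Z2→Irby 132, Z3→Irby 192, Z4→Irby 90. Service 469; fixed 170; total 639.
{Brent, Irby}: Z1→Brent 20, Z2→Irby 132, Z3→Brent 48, Z4→Brent 72. Service 272; fixed 393; total 665.
{Brent, Holm, York, Irby, Kent}: service 272 + fixed 1074 = 1346
No other subset beats 627.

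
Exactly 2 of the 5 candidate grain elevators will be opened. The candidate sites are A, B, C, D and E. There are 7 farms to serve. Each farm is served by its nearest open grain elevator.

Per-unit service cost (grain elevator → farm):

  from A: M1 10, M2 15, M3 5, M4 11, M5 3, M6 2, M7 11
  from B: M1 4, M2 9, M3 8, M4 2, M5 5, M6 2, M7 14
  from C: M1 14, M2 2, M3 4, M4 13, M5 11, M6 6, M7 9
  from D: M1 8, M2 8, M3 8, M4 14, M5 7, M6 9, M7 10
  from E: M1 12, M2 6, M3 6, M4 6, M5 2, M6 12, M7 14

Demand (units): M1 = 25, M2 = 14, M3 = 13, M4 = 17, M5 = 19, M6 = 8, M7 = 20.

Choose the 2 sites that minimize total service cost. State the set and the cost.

With exactly 2 open, each farm uses its cheapest among the chosen.
{B, C}: M1→B 4·25=100, M2→C 2·14=28, M3→C 4·13=52, M4→B 2·17=34, M5→B 5·19=95, M6→B 2·8=16, M7→C 9·20=180. Service cost 505.
{A, B}: service cost 618
{B, E}: service cost 630
Among all 10 size-2 choices, {B, C} is lowest.

Choose B and C; total service cost 505.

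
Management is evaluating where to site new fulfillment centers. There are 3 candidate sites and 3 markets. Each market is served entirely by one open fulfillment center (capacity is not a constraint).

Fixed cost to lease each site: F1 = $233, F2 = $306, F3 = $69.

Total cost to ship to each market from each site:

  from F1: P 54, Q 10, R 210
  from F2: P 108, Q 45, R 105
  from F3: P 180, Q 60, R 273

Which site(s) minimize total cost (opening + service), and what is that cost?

For any fixed open set, each market goes to its cheapest open site; total = fixed + service.
{F1}: P→F1 54, Q→F1 10, R→F1 210. Service 274; fixed 233; total 507.
{F2}: service 258 + fixed 306 = 564
{F1, F3}: service 274 + fixed 302 = 576
{F1, F2, F3}: service 169 + fixed 608 = 777
No other subset beats 507.

Open F1 only; minimum total cost 507.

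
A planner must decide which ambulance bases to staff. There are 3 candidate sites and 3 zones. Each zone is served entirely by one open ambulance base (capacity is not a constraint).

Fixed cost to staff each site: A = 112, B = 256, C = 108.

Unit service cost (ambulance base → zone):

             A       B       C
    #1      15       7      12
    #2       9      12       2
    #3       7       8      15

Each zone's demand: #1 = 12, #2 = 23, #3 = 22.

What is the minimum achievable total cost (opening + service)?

For any fixed open set, each zone goes to its cheapest open site; total = fixed + service.
{A, C}: #1→C 12·12=144, #2→C 2·23=46, #3→A 7·22=154. Service 344; fixed 220; total 564.
{C}: service 520 + fixed 108 = 628
{A}: #1→A 15·12=180, #2→A 9·23=207, #3→A 7·22=154. Service 541; fixed 112; total 653.
{A, B, C}: service 284 + fixed 476 = 760
No other subset beats 564.

Minimum total cost: 564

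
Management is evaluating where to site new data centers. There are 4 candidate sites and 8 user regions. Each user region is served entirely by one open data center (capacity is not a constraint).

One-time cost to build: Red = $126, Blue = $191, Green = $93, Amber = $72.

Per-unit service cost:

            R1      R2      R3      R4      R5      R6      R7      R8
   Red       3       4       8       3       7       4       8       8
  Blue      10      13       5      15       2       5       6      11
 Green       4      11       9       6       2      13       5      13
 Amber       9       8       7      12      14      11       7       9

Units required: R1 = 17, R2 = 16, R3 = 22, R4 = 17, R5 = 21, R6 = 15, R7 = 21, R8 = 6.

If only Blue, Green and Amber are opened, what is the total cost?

Each user region is assigned to its cheapest site among the open ones.
{Blue, Green, Amber}: R1→Green 4·17=68, R2→Amber 8·16=128, R3→Blue 5·22=110, R4→Green 6·17=102, R5→Blue 2·21=42, R6→Blue 5·15=75, R7→Green 5·21=105, R8→Amber 9·6=54. Service 684; fixed 356; total 1040.

Total cost: 1040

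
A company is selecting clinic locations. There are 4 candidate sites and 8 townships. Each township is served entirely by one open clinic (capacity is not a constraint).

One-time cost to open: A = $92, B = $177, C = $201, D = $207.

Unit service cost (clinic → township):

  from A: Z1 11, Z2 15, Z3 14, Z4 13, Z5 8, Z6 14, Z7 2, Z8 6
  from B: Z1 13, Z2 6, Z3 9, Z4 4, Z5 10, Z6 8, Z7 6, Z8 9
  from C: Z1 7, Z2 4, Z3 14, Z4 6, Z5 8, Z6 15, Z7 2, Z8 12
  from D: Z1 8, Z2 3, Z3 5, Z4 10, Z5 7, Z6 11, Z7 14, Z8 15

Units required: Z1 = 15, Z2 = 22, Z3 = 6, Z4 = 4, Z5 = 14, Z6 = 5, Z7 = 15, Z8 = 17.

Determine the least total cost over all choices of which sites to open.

For any fixed open set, each township goes to its cheapest open site; total = fixed + service.
{A, D}: Z1→D 8·15=120, Z2→D 3·22=66, Z3→D 5·6=30, Z4→D 10·4=40, Z5→D 7·14=98, Z6→D 11·5=55, Z7→A 2·15=30, Z8→A 6·17=102. Service 541; fixed 299; total 840.
{A, C}: service 615 + fixed 293 = 908
{A, B}: Z1→A 11·15=165, Z2→B 6·22=132, Z3→B 9·6=54, Z4→B 4·4=16, Z5→A 8·14=112, Z6→B 8·5=40, Z7→A 2·15=30, Z8→A 6·17=102. Service 651; fixed 269; total 920.
{A, B, C, D}: service 487 + fixed 677 = 1164
No other subset beats 840.

Minimum total cost: 840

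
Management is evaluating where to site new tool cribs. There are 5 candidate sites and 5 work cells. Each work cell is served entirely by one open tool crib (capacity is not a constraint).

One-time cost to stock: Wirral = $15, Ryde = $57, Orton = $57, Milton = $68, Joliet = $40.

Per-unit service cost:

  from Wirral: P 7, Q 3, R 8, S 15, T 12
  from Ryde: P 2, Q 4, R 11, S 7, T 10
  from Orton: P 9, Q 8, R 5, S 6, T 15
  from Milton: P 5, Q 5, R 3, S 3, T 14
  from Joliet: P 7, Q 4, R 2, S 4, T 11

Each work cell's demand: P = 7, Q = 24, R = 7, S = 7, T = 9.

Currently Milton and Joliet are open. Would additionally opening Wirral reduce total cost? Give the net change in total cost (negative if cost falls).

Yes — net change −9 (cost falls by 9).

Current service cost with {Milton, Joliet}: 265.
Adding Wirral: each work cell re-picks its cheapest; new service cost 241, saving 24.
Extra fixed cost: 15. Net change = 15 − 24 = -9.
(Totals: 373 → 364.)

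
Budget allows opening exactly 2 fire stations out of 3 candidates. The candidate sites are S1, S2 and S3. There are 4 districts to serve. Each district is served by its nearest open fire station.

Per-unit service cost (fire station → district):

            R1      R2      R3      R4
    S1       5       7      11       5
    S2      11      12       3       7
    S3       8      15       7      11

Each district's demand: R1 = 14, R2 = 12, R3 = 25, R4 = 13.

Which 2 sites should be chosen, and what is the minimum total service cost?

With exactly 2 open, each district uses its cheapest among the chosen.
{S1, S2}: R1→S1 5·14=70, R2→S1 7·12=84, R3→S2 3·25=75, R4→S1 5·13=65. Service cost 294.
{S1, S3}: service cost 394
{S2, S3}: service cost 422
Among all 3 size-2 choices, {S1, S2} is lowest.

Choose S1 and S2; total service cost 294.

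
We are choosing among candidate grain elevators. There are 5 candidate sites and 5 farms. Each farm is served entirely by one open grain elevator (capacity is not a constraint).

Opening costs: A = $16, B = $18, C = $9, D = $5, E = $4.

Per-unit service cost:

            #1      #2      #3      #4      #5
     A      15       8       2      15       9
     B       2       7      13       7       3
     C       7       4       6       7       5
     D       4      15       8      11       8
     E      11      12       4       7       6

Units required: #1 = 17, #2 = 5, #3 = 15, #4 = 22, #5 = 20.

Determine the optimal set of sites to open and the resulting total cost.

For any fixed open set, each farm goes to its cheapest open site; total = fixed + service.
{A, B, C}: #1→B 2·17=34, #2→C 4·5=20, #3→A 2·15=30, #4→B 7·22=154, #5→B 3·20=60. Service 298; fixed 43; total 341.
{A, B, C, E}: #1→B 2·17=34, #2→C 4·5=20, #3→A 2·15=30, #4→B 7·22=154, #5→B 3·20=60. Service 298; fixed 47; total 345.
{A, B, C, D}: service 298 + fixed 48 = 346
{A, B, C, D, E}: service 298 + fixed 52 = 350
No other subset beats 341.

Open A, B and C; minimum total cost 341.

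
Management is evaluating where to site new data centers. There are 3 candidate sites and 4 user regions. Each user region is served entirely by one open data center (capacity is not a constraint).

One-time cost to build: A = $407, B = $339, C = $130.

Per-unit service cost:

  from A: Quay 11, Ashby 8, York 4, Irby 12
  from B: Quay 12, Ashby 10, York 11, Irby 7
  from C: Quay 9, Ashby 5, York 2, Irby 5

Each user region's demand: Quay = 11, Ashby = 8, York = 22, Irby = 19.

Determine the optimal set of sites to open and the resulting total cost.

For any fixed open set, each user region goes to its cheapest open site; total = fixed + service.
{C}: Quay→C 9·11=99, Ashby→C 5·8=40, York→C 2·22=44, Irby→C 5·19=95. Service 278; fixed 130; total 408.
{B, C}: service 278 + fixed 469 = 747
{A, C}: Quay→C 9·11=99, Ashby→C 5·8=40, York→C 2·22=44, Irby→C 5·19=95. Service 278; fixed 537; total 815.
{A, B, C}: service 278 + fixed 876 = 1154
No other subset beats 408.

Open C only; minimum total cost 408.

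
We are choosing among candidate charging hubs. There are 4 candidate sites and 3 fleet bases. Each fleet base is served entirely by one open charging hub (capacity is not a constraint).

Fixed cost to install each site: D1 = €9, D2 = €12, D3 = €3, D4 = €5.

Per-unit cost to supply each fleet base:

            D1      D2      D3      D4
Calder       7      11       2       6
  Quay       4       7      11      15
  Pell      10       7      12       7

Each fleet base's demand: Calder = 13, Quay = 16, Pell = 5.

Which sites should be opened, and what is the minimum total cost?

For any fixed open set, each fleet base goes to its cheapest open site; total = fixed + service.
{D1, D3, D4}: Calder→D3 2·13=26, Quay→D1 4·16=64, Pell→D4 7·5=35. Service 125; fixed 17; total 142.
{D1, D2, D3}: Calder→D3 2·13=26, Quay→D1 4·16=64, Pell→D2 7·5=35. Service 125; fixed 24; total 149.
{D1, D3}: service 140 + fixed 12 = 152
{D1, D2, D3, D4}: service 125 + fixed 29 = 154
(All 15 nonempty subsets were checked; D1, D3 and D4 is lowest.)

Open D1, D3 and D4; minimum total cost 142.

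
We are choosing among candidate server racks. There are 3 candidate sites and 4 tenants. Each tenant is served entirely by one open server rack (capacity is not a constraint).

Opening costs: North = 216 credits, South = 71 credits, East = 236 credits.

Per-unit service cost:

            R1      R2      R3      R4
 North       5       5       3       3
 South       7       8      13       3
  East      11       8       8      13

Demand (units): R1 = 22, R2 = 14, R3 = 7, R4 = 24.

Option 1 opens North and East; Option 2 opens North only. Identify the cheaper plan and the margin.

Option 2 is cheaper by 236.

Option 1: {North, East}: R1→North 5·22=110, R2→North 5·14=70, R3→North 3·7=21, R4→North 3·24=72. Service 273; fixed 452; total 725.
Option 2: {North}: R1→North 5·22=110, R2→North 5·14=70, R3→North 3·7=21, R4→North 3·24=72. Service 273; fixed 216; total 489.
Difference: |725 − 489| = 236.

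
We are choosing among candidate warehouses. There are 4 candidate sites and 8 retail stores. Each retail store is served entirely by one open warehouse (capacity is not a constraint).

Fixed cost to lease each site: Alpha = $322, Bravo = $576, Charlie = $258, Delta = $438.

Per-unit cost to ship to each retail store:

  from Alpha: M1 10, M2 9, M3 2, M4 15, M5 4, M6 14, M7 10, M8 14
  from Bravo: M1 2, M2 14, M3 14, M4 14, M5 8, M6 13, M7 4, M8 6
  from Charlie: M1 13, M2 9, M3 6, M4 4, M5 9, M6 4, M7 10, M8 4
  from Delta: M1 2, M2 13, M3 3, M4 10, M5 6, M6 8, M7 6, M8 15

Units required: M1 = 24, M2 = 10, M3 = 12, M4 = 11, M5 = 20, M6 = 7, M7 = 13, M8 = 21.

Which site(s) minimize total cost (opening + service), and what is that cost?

For any fixed open set, each retail store goes to its cheapest open site; total = fixed + service.
{Charlie}: M1→Charlie 13·24=312, M2→Charlie 9·10=90, M3→Charlie 6·12=72, M4→Charlie 4·11=44, M5→Charlie 9·20=180, M6→Charlie 4·7=28, M7→Charlie 10·13=130, M8→Charlie 4·21=84. Service 940; fixed 258; total 1198.
{Charlie, Delta}: M1→Delta 2·24=48, M2→Charlie 9·10=90, M3→Delta 3·12=36, M4→Charlie 4·11=44, M5→Delta 6·20=120, M6→Charlie 4·7=28, M7→Delta 6·13=78, M8→Charlie 4·21=84. Service 528; fixed 696; total 1224.
{Alpha, Charlie}: M1→Alpha 10·24=240, M2→Alpha 9·10=90, M3→Alpha 2·12=24, M4→Charlie 4·11=44, M5→Alpha 4·20=80, M6→Charlie 4·7=28, M7→Alpha 10·13=130, M8→Charlie 4·21=84. Service 720; fixed 580; total 1300.
{Alpha, Bravo, Charlie, Delta}: service 450 + fixed 1594 = 2044
(All 15 nonempty subsets were checked; Charlie only is lowest.)

Open Charlie only; minimum total cost 1198.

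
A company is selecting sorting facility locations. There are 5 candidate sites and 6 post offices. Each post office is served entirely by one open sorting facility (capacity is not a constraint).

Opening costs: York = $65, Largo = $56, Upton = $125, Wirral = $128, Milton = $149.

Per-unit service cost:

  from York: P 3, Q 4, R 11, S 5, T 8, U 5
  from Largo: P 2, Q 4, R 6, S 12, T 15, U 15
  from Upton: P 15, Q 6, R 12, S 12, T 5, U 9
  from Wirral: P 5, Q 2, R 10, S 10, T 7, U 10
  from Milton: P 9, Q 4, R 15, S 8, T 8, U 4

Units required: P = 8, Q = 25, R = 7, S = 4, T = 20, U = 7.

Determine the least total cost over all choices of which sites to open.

For any fixed open set, each post office goes to its cheapest open site; total = fixed + service.
{York}: P→York 3·8=24, Q→York 4·25=100, R→York 11·7=77, S→York 5·4=20, T→York 8·20=160, U→York 5·7=35. Service 416; fixed 65; total 481.
{York, Largo}: service 373 + fixed 121 = 494
{York, Wirral}: P→York 3·8=24, Q→Wirral 2·25=50, R→Wirral 10·7=70, S→York 5·4=20, T→Wirral 7·20=140, U→York 5·7=35. Service 339; fixed 193; total 532.
{York, Largo, Upton, Wirral, Milton}: P→Largo 2·8=16, Q→Wirral 2·25=50, R→Largo 6·7=42, S→York 5·4=20, T→Upton 5·20=100, U→Milton 4·7=28. Service 256; fixed 523; total 779.
No other subset beats 481.

Minimum total cost: 481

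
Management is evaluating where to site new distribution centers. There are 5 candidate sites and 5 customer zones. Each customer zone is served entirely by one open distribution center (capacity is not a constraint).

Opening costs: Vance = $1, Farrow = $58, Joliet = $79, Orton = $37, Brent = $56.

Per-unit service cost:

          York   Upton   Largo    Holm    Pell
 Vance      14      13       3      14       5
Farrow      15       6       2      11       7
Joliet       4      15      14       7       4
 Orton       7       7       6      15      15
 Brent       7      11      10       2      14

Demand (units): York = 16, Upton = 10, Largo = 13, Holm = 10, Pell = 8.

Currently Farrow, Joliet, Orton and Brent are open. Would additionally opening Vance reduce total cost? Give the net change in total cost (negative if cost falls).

No — net change +1 (cost rises by 1).

Current service cost with {Farrow, Joliet, Orton, Brent}: 202.
Adding Vance: each customer zone re-picks its cheapest; new service cost 202, saving 0.
Extra fixed cost: 1. Net change = 1 − 0 = 1.
(Totals: 432 → 433.)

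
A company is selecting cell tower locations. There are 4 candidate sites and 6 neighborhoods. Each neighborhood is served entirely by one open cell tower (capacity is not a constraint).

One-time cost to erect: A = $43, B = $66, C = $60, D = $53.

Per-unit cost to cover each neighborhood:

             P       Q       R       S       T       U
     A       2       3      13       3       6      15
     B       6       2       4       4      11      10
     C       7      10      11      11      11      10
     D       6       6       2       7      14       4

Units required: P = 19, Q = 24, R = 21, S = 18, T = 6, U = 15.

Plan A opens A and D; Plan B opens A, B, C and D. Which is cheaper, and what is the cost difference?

Plan A: {A, D}: P→A 2·19=38, Q→A 3·24=72, R→D 2·21=42, S→A 3·18=54, T→A 6·6=36, U→D 4·15=60. Service 302; fixed 96; total 398.
Plan B: {A, B, C, D}: P→A 2·19=38, Q→B 2·24=48, R→D 2·21=42, S→A 3·18=54, T→A 6·6=36, U→D 4·15=60. Service 278; fixed 222; total 500.
Difference: |398 − 500| = 102.

Plan A is cheaper by 102.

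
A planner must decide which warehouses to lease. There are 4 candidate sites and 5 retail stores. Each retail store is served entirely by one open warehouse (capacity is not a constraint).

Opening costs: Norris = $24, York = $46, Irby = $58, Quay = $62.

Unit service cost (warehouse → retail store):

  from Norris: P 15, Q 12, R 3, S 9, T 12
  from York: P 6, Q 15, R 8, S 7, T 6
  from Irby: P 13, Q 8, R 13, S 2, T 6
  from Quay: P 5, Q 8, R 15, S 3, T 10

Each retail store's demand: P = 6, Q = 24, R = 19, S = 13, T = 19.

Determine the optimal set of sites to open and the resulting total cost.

Open Norris and Irby; minimum total cost 549.

For any fixed open set, each retail store goes to its cheapest open site; total = fixed + service.
{Norris, Irby}: P→Irby 13·6=78, Q→Irby 8·24=192, R→Norris 3·19=57, S→Irby 2·13=26, T→Irby 6·19=114. Service 467; fixed 82; total 549.
{Norris, York, Irby}: P→York 6·6=36, Q→Irby 8·24=192, R→Norris 3·19=57, S→Irby 2·13=26, T→York 6·19=114. Service 425; fixed 128; total 553.
{Norris, Irby, Quay}: P→Quay 5·6=30, Q→Irby 8·24=192, R→Norris 3·19=57, S→Irby 2·13=26, T→Irby 6·19=114. Service 419; fixed 144; total 563.
{Norris, York, Irby, Quay}: P→Quay 5·6=30, Q→Irby 8·24=192, R→Norris 3·19=57, S→Irby 2·13=26, T→York 6·19=114. Service 419; fixed 190; total 609.
(All 15 nonempty subsets were checked; Norris and Irby is lowest.)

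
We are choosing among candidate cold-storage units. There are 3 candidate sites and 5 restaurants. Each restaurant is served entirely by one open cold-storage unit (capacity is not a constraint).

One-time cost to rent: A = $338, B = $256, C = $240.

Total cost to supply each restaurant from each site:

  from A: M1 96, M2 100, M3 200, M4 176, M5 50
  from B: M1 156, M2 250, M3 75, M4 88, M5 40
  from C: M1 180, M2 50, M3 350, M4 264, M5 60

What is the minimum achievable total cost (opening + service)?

Minimum total cost: 865

For any fixed open set, each restaurant goes to its cheapest open site; total = fixed + service.
{B}: M1→B 156, M2→B 250, M3→B 75, M4→B 88, M5→B 40. Service 609; fixed 256; total 865.
{B, C}: M1→B 156, M2→C 50, M3→B 75, M4→B 88, M5→B 40. Service 409; fixed 496; total 905.
{A}: service 622 + fixed 338 = 960
{A, B, C}: service 349 + fixed 834 = 1183
No other subset beats 865.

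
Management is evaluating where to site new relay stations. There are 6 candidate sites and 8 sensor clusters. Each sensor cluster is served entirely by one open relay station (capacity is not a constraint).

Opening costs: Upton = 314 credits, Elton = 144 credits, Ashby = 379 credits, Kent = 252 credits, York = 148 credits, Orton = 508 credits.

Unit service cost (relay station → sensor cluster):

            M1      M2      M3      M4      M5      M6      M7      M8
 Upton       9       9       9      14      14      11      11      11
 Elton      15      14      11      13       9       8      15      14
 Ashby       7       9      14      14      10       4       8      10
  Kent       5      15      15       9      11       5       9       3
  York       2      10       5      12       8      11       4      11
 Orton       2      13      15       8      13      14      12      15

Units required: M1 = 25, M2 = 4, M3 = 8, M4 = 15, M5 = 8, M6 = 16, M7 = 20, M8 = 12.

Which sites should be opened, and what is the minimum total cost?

For any fixed open set, each sensor cluster goes to its cheapest open site; total = fixed + service.
{York}: M1→York 2·25=50, M2→York 10·4=40, M3→York 5·8=40, M4→York 12·15=180, M5→York 8·8=64, M6→York 11·16=176, M7→York 4·20=80, M8→York 11·12=132. Service 762; fixed 148; total 910.
{Kent, York}: M1→York 2·25=50, M2→York 10·4=40, M3→York 5·8=40, M4→Kent 9·15=135, M5→York 8·8=64, M6→Kent 5·16=80, M7→York 4·20=80, M8→Kent 3·12=36. Service 525; fixed 400; total 925.
{Elton, York}: service 714 + fixed 292 = 1006
{Upton, Elton, Ashby, Kent, York, Orton}: M1→York 2·25=50, M2→Upton 9·4=36, M3→York 5·8=40, M4→Orton 8·15=120, M5→York 8·8=64, M6→Ashby 4·16=64, M7→York 4·20=80, M8→Kent 3·12=36. Service 490; fixed 1745; total 2235.
No other subset beats 910.

Open York only; minimum total cost 910.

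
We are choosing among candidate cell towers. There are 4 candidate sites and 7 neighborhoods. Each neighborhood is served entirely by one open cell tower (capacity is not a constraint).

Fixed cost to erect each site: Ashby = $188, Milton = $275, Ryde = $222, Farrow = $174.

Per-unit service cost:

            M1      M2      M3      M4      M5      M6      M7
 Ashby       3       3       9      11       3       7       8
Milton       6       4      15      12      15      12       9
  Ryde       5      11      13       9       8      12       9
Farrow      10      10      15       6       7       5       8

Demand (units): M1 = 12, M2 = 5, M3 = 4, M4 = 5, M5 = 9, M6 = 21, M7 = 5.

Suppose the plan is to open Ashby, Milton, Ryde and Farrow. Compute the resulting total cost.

Each neighborhood is assigned to its cheapest site among the open ones.
{Ashby, Milton, Ryde, Farrow}: M1→Ashby 3·12=36, M2→Ashby 3·5=15, M3→Ashby 9·4=36, M4→Farrow 6·5=30, M5→Ashby 3·9=27, M6→Farrow 5·21=105, M7→Ashby 8·5=40. Service 289; fixed 859; total 1148.

Total cost: 1148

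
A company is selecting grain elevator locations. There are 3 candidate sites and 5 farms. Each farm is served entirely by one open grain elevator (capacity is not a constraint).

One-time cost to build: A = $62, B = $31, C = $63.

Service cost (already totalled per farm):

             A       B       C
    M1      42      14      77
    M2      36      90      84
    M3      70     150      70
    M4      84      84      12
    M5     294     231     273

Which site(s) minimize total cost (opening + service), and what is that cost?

Open B and C; minimum total cost 505.

For any fixed open set, each farm goes to its cheapest open site; total = fixed + service.
{B, C}: M1→B 14, M2→C 84, M3→C 70, M4→C 12, M5→B 231. Service 411; fixed 94; total 505.
{A, B, C}: M1→B 14, M2→A 36, M3→A 70, M4→C 12, M5→B 231. Service 363; fixed 156; total 519.
{A, B}: service 435 + fixed 93 = 528
{B}: service 569 + fixed 31 = 600
No other subset beats 505.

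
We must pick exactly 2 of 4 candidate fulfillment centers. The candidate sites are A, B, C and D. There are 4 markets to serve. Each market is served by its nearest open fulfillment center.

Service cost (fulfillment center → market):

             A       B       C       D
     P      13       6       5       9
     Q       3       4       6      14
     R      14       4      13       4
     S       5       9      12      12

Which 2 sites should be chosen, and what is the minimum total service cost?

With exactly 2 open, each market uses its cheapest among the chosen.
{A, B}: P→B 6, Q→A 3, R→B 4, S→A 5. Service cost 18.
{A, D}: service cost 21
{B, C}: service cost 22
Among all 6 size-2 choices, {A, B} is lowest.

Choose A and B; total service cost 18.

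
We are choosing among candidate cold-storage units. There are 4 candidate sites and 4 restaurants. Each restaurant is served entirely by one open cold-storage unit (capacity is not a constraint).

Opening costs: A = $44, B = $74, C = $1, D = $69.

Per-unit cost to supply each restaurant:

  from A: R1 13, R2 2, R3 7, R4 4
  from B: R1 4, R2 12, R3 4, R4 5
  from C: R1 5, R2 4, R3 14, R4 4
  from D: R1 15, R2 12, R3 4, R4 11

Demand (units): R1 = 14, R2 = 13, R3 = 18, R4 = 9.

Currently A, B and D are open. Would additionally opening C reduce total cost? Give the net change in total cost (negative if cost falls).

Current service cost with {A, B, D}: 190.
Adding C: each restaurant re-picks its cheapest; new service cost 190, saving 0.
Extra fixed cost: 1. Net change = 1 − 0 = 1.
(Totals: 377 → 378.)

No — net change +1 (cost rises by 1).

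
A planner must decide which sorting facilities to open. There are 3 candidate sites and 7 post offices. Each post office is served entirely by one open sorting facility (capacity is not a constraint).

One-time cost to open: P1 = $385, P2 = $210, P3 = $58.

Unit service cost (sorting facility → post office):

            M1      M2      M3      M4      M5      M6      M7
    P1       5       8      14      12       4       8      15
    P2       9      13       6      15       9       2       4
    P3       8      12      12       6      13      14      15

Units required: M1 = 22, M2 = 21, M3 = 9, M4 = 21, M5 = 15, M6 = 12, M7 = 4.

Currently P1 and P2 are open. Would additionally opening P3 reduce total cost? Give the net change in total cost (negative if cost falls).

Current service cost with {P1, P2}: 684.
Adding P3: each post office re-picks its cheapest; new service cost 558, saving 126.
Extra fixed cost: 58. Net change = 58 − 126 = -68.
(Totals: 1279 → 1211.)

Yes — net change −68 (cost falls by 68).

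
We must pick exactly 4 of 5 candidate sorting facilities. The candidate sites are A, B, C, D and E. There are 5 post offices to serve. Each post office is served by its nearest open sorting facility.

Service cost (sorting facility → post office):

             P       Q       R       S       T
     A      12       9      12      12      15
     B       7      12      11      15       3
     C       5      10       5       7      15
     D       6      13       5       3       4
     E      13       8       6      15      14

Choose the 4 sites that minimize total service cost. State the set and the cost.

With exactly 4 open, each post office uses its cheapest among the chosen.
{B, C, D, E}: P→C 5, Q→E 8, R→C 5, S→D 3, T→B 3. Service cost 24.
{A, B, C, D}: service cost 25
{A, B, D, E}: service cost 25
Among all 5 size-4 choices, {B, C, D, E} is lowest.

Choose B, C, D and E; total service cost 24.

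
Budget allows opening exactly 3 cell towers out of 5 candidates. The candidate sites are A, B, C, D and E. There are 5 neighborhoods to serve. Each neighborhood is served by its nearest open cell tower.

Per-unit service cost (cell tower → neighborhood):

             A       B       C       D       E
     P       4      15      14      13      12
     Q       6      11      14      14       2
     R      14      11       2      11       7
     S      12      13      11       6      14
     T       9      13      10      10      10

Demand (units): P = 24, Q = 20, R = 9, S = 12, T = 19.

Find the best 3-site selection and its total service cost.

Choose A, D and E; total service cost 442.

With exactly 3 open, each neighborhood uses its cheapest among the chosen.
{A, D, E}: P→A 4·24=96, Q→E 2·20=40, R→E 7·9=63, S→D 6·12=72, T→A 9·19=171. Service cost 442.
{A, C, E}: service cost 457
{A, C, D}: service cost 477
Among all 10 size-3 choices, {A, D, E} is lowest.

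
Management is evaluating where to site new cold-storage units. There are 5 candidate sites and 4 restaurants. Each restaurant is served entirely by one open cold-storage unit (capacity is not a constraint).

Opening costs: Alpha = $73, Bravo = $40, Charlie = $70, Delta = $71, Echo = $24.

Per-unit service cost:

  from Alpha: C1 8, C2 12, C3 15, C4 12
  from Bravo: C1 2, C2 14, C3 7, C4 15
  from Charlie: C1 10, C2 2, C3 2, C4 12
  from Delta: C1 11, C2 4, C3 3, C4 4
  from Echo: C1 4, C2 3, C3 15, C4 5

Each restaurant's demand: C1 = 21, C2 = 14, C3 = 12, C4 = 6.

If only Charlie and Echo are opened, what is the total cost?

Total cost: 260

Each restaurant is assigned to its cheapest site among the open ones.
{Charlie, Echo}: C1→Echo 4·21=84, C2→Charlie 2·14=28, C3→Charlie 2·12=24, C4→Echo 5·6=30. Service 166; fixed 94; total 260.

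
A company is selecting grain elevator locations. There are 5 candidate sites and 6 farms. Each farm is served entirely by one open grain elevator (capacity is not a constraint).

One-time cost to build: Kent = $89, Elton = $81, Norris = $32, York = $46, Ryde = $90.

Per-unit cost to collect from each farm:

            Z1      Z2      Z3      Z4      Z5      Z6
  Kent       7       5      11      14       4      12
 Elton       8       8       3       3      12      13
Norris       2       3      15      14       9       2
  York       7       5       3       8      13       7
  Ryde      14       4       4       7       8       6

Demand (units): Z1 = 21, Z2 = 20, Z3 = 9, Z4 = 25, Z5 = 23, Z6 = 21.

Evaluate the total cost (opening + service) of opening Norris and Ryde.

Each farm is assigned to its cheapest site among the open ones.
{Norris, Ryde}: Z1→Norris 2·21=42, Z2→Norris 3·20=60, Z3→Ryde 4·9=36, Z4→Ryde 7·25=175, Z5→Ryde 8·23=184, Z6→Norris 2·21=42. Service 539; fixed 122; total 661.

Total cost: 661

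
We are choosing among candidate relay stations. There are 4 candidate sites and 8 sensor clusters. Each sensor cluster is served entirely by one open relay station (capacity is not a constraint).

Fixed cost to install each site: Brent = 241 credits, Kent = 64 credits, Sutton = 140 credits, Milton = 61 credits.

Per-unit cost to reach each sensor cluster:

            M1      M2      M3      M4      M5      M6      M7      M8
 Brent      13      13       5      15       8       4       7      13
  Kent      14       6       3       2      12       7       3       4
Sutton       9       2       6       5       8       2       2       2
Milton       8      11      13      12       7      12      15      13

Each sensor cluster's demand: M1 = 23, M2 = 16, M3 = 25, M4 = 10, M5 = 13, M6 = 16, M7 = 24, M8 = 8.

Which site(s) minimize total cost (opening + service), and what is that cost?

For any fixed open set, each sensor cluster goes to its cheapest open site; total = fixed + service.
{Kent, Sutton}: M1→Sutton 9·23=207, M2→Sutton 2·16=32, M3→Kent 3·25=75, M4→Kent 2·10=20, M5→Sutton 8·13=104, M6→Sutton 2·16=32, M7→Sutton 2·24=48, M8→Sutton 2·8=16. Service 534; fixed 204; total 738.
{Kent, Sutton, Milton}: service 498 + fixed 265 = 763
{Sutton}: service 639 + fixed 140 = 779
{Brent, Kent, Sutton, Milton}: M1→Milton 8·23=184, M2→Sutton 2·16=32, M3→Kent 3·25=75, M4→Kent 2·10=20, M5→Milton 7·13=91, M6→Sutton 2·16=32, M7→Sutton 2·24=48, M8→Sutton 2·8=16. Service 498; fixed 506; total 1004.
No other subset beats 738.

Open Kent and Sutton; minimum total cost 738.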